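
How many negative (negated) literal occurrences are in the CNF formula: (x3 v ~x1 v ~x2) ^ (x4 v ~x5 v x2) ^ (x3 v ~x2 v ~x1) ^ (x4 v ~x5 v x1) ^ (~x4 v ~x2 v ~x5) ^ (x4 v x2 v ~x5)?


Scan each clause for negated literals.
Clause 1: 2 negative; Clause 2: 1 negative; Clause 3: 2 negative; Clause 4: 1 negative; Clause 5: 3 negative; Clause 6: 1 negative.
Total negative literal occurrences = 10.

10


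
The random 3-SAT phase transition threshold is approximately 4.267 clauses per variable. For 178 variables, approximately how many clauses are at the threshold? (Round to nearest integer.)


The 3-SAT phase transition occurs at approximately 4.267 clauses per variable.
m = 4.267 * 178 = 759.526.
Rounded to nearest integer: 760.

760


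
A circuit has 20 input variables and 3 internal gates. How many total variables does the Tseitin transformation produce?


The Tseitin transformation introduces one auxiliary variable per gate.
Total variables = inputs + gates = 20 + 3 = 23.

23


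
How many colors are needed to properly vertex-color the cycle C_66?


A cycle on an even number of vertices is bipartite: alternate two colors around the cycle.
Since 66 is even, two colors suffice, and at least two are needed because the graph has edges.
Chromatic number = 2.

2


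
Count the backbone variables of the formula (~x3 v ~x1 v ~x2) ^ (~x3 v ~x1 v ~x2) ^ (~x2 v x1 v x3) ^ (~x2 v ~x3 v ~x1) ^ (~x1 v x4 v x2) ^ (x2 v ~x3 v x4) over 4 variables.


Find all satisfying assignments: 9 model(s).
Check which variables have the same value in every model.
No variable is fixed across all models.
Backbone size = 0.

0


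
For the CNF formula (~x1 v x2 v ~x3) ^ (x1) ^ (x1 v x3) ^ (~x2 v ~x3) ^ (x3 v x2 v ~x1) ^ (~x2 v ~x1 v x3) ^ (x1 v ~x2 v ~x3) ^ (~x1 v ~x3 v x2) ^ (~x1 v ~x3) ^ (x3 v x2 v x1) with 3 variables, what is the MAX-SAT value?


Enumerate all 8 truth assignments.
For each, count how many of the 10 clauses are satisfied.
The formula is not fully satisfiable, so the maximum is below 10.
Maximum simultaneously satisfiable clauses = 9.

9


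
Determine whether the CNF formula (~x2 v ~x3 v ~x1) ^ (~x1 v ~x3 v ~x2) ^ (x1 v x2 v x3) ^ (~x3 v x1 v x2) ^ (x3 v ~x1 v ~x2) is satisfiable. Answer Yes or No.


Check all 8 possible truth assignments.
Number of satisfying assignments found: 4.
The formula is satisfiable.

Yes


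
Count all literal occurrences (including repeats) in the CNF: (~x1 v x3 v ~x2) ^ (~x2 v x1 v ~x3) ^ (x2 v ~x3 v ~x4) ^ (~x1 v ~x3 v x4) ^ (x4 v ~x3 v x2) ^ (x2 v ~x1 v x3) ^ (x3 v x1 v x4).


Clause lengths: 3, 3, 3, 3, 3, 3, 3.
Sum = 3 + 3 + 3 + 3 + 3 + 3 + 3 = 21.

21


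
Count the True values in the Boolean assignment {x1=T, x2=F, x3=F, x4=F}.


The weight is the number of variables assigned True.
True variables: x1.
Weight = 1.

1


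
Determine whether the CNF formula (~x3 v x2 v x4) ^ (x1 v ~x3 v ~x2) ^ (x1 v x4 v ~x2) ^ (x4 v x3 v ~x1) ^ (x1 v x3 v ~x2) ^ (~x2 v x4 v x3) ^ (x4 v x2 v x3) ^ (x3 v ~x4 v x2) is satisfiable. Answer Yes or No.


Check all 16 possible truth assignments.
Number of satisfying assignments found: 5.
The formula is satisfiable.

Yes


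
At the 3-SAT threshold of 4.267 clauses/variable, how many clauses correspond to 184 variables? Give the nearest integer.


The 3-SAT phase transition occurs at approximately 4.267 clauses per variable.
m = 4.267 * 184 = 785.128.
Rounded to nearest integer: 785.

785


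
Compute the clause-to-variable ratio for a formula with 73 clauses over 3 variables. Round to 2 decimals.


Clause-to-variable ratio = clauses / variables.
73 / 3 = 24.33.

24.33


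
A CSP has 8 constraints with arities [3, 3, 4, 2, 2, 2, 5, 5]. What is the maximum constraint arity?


The arities are: 3, 3, 4, 2, 2, 2, 5, 5.
Scan for the maximum value.
Maximum arity = 5.

5


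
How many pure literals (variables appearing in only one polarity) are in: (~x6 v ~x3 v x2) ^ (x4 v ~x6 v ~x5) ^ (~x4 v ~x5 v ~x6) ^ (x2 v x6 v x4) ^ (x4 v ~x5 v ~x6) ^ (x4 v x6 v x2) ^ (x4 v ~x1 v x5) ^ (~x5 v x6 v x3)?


A pure literal appears in only one polarity across all clauses.
Pure literals: x1 (negative only), x2 (positive only).
Count = 2.

2


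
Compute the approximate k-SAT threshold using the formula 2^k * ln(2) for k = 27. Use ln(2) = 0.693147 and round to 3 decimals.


Using the asymptotic formula: threshold ~ 2^k * ln(2).
2^27 = 134217728.
134217728 * 0.693147 = 93032615.51.

93032615.51


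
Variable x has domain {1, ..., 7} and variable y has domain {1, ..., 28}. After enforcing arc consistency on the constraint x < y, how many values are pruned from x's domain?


For the constraint x < y, x needs a supporting value in y's domain.
x can be at most 27 (one less than y's maximum).
Valid x values from domain: 7 out of 7.
Pruned = 7 - 7 = 0.

0


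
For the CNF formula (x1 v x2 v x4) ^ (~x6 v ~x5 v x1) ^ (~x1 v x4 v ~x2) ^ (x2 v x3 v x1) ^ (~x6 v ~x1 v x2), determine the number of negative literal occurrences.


Scan each clause for negated literals.
Clause 1: 0 negative; Clause 2: 2 negative; Clause 3: 2 negative; Clause 4: 0 negative; Clause 5: 2 negative.
Total negative literal occurrences = 6.

6


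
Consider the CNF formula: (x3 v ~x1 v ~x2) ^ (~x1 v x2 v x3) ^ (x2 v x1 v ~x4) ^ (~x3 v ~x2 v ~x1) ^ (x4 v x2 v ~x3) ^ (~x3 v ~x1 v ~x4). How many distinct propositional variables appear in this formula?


Identify each distinct variable in the formula.
Variables found: x1, x2, x3, x4.
Total distinct variables = 4.

4


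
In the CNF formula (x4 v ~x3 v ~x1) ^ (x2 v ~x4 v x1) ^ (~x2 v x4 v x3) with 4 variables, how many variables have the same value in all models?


Find all satisfying assignments: 10 model(s).
Check which variables have the same value in every model.
No variable is fixed across all models.
Backbone size = 0.

0


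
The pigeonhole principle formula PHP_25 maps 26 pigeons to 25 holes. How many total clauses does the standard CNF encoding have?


The PHP encoding has two parts:
1) At-least-one-hole clauses: 26 (one per pigeon, each with 25 literals).
2) At-most-one-pigeon-per-hole clauses: 25 holes * C(26,2) = 25 * 325 = 8125.
Total clauses = 26 + 8125 = 8151.

8151


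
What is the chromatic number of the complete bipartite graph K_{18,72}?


K_{18,72} is bipartite by definition: the two parts are independent sets, with every edge crossing between them.
Color all vertices in one part with color 1 and all vertices in the other part with color 2.
Since the graph has at least one edge, one color does not suffice.
Chromatic number = 2.

2


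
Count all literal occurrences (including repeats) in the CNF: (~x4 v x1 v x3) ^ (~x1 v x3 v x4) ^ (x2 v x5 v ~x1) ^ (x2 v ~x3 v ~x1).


Clause lengths: 3, 3, 3, 3.
Sum = 3 + 3 + 3 + 3 = 12.

12


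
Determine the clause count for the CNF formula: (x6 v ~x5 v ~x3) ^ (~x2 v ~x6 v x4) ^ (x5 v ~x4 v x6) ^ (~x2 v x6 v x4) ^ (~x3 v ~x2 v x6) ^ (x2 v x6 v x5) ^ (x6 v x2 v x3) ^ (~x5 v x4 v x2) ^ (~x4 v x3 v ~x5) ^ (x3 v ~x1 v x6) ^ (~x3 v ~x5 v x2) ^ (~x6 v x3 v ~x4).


Each group enclosed in parentheses joined by ^ is one clause.
Counting the conjuncts: 12 clauses.

12


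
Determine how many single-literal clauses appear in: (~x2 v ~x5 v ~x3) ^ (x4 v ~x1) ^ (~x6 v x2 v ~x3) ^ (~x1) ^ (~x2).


A unit clause contains exactly one literal.
Unit clauses found: (~x1), (~x2).
Count = 2.

2


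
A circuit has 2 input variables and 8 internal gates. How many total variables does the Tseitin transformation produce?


The Tseitin transformation introduces one auxiliary variable per gate.
Total variables = inputs + gates = 2 + 8 = 10.

10


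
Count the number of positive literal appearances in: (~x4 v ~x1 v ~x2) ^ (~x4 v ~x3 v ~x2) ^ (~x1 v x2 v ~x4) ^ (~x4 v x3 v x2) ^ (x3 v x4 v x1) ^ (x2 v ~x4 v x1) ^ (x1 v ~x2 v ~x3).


Scan each clause for unnegated literals.
Clause 1: 0 positive; Clause 2: 0 positive; Clause 3: 1 positive; Clause 4: 2 positive; Clause 5: 3 positive; Clause 6: 2 positive; Clause 7: 1 positive.
Total positive literal occurrences = 9.

9


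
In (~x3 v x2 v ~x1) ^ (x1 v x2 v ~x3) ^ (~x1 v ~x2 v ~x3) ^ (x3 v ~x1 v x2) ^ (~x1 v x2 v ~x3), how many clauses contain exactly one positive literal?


A definite clause has exactly one positive literal.
Clause 1: 1 positive -> definite
Clause 2: 2 positive -> not definite
Clause 3: 0 positive -> not definite
Clause 4: 2 positive -> not definite
Clause 5: 1 positive -> definite
Definite clause count = 2.

2


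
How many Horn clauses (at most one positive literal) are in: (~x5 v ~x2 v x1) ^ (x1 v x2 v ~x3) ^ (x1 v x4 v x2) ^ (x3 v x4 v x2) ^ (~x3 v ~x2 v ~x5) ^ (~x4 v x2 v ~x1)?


A Horn clause has at most one positive literal.
Clause 1: 1 positive lit(s) -> Horn
Clause 2: 2 positive lit(s) -> not Horn
Clause 3: 3 positive lit(s) -> not Horn
Clause 4: 3 positive lit(s) -> not Horn
Clause 5: 0 positive lit(s) -> Horn
Clause 6: 1 positive lit(s) -> Horn
Total Horn clauses = 3.

3


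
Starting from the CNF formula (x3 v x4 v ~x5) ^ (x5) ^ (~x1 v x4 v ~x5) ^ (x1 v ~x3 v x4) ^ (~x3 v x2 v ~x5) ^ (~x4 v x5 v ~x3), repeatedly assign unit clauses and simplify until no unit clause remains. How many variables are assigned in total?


Unit propagation repeatedly assigns the literal in any unit clause, then simplifies.
Assignments in order: x5 = T.
No further unit clauses remain.
Total variables assigned = 1.

1


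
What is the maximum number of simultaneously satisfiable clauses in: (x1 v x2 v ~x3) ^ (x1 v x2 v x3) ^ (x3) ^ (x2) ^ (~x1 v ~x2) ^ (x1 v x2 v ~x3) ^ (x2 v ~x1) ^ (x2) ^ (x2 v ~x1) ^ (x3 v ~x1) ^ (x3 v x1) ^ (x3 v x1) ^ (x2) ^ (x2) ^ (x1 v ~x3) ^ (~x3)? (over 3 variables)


Enumerate all 8 truth assignments.
For each, count how many of the 16 clauses are satisfied.
The formula is not fully satisfiable, so the maximum is below 16.
Maximum simultaneously satisfiable clauses = 14.

14


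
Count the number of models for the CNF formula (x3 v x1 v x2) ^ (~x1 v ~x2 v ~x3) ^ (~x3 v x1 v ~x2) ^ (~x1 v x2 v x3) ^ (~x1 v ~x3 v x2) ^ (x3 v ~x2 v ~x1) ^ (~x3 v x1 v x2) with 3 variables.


Enumerate all 8 truth assignments over 3 variables.
Test each against every clause.
Satisfying assignments found: 1.

1


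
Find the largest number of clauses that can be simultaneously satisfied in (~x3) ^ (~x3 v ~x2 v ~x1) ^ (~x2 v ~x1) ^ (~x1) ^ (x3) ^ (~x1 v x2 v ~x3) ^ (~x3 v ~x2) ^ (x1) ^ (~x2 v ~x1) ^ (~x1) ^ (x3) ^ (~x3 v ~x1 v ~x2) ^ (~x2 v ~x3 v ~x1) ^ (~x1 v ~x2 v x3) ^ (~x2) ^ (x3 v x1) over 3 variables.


Enumerate all 8 truth assignments.
For each, count how many of the 16 clauses are satisfied.
The formula is not fully satisfiable, so the maximum is below 16.
Maximum simultaneously satisfiable clauses = 14.

14


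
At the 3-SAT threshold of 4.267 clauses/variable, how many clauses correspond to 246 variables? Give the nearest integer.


The 3-SAT phase transition occurs at approximately 4.267 clauses per variable.
m = 4.267 * 246 = 1049.682.
Rounded to nearest integer: 1050.

1050


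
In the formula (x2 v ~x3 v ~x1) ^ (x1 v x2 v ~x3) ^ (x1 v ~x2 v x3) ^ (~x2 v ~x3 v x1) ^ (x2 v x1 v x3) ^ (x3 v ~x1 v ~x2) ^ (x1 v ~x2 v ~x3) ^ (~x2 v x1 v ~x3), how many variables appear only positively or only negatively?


A pure literal appears in only one polarity across all clauses.
No pure literals found.
Count = 0.

0


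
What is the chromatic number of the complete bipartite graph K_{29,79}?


K_{29,79} is bipartite by definition: the two parts are independent sets, with every edge crossing between them.
Color all vertices in one part with color 1 and all vertices in the other part with color 2.
Since the graph has at least one edge, one color does not suffice.
Chromatic number = 2.

2


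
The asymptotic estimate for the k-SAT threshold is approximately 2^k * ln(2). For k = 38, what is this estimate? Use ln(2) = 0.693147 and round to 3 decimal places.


Using the asymptotic formula: threshold ~ 2^k * ln(2).
2^38 = 274877906944.
274877906944 * 0.693147 = 190530796564.513.

190530796564.513


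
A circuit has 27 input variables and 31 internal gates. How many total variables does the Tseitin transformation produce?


The Tseitin transformation introduces one auxiliary variable per gate.
Total variables = inputs + gates = 27 + 31 = 58.

58


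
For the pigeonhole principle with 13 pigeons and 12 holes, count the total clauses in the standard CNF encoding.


The PHP encoding has two parts:
1) At-least-one-hole clauses: 13 (one per pigeon, each with 12 literals).
2) At-most-one-pigeon-per-hole clauses: 12 holes * C(13,2) = 12 * 78 = 936.
Total clauses = 13 + 936 = 949.

949


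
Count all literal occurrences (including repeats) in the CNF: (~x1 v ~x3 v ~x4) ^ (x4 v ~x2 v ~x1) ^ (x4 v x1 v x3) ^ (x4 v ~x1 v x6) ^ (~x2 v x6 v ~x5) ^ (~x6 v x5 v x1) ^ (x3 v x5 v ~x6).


Clause lengths: 3, 3, 3, 3, 3, 3, 3.
Sum = 3 + 3 + 3 + 3 + 3 + 3 + 3 = 21.

21


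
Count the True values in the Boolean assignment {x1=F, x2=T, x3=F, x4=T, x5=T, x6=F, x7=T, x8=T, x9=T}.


The weight is the number of variables assigned True.
True variables: x2, x4, x5, x7, x8, x9.
Weight = 6.

6


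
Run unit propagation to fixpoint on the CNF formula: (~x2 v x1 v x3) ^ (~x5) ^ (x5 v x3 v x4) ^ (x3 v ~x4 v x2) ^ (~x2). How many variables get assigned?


Unit propagation repeatedly assigns the literal in any unit clause, then simplifies.
Assignments in order: x5 = F, x2 = F.
No further unit clauses remain.
Total variables assigned = 2.

2


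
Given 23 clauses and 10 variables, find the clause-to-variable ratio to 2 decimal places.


Clause-to-variable ratio = clauses / variables.
23 / 10 = 2.3.

2.3


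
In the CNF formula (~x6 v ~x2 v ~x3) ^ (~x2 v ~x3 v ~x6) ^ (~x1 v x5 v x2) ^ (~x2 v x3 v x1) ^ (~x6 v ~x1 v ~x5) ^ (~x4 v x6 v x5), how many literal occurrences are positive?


Scan each clause for unnegated literals.
Clause 1: 0 positive; Clause 2: 0 positive; Clause 3: 2 positive; Clause 4: 2 positive; Clause 5: 0 positive; Clause 6: 2 positive.
Total positive literal occurrences = 6.

6


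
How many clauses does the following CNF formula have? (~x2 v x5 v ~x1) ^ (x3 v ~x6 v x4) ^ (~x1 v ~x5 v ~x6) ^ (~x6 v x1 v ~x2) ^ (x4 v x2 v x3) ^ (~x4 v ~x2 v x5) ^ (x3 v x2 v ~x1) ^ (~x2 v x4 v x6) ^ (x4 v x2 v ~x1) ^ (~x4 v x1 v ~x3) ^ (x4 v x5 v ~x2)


Each group enclosed in parentheses joined by ^ is one clause.
Counting the conjuncts: 11 clauses.

11


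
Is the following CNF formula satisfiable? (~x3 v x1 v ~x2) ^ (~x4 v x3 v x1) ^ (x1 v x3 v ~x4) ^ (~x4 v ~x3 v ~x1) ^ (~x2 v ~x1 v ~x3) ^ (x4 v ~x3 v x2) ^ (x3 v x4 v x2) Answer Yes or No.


Check all 16 possible truth assignments.
Number of satisfying assignments found: 5.
The formula is satisfiable.

Yes


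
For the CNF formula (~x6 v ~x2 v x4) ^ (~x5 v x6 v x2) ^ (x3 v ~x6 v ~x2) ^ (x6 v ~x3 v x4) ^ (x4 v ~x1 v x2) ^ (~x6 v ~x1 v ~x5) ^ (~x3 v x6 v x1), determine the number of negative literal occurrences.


Scan each clause for negated literals.
Clause 1: 2 negative; Clause 2: 1 negative; Clause 3: 2 negative; Clause 4: 1 negative; Clause 5: 1 negative; Clause 6: 3 negative; Clause 7: 1 negative.
Total negative literal occurrences = 11.

11


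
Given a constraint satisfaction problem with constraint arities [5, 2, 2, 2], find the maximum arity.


The arities are: 5, 2, 2, 2.
Scan for the maximum value.
Maximum arity = 5.

5


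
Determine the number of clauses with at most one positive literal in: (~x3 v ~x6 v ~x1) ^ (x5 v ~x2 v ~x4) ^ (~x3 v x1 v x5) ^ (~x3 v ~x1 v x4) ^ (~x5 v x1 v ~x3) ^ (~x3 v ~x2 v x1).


A Horn clause has at most one positive literal.
Clause 1: 0 positive lit(s) -> Horn
Clause 2: 1 positive lit(s) -> Horn
Clause 3: 2 positive lit(s) -> not Horn
Clause 4: 1 positive lit(s) -> Horn
Clause 5: 1 positive lit(s) -> Horn
Clause 6: 1 positive lit(s) -> Horn
Total Horn clauses = 5.

5


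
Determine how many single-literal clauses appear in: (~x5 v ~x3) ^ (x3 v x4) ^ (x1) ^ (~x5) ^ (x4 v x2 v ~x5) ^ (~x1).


A unit clause contains exactly one literal.
Unit clauses found: (x1), (~x5), (~x1).
Count = 3.

3


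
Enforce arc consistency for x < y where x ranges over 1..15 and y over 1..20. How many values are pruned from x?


For the constraint x < y, x needs a supporting value in y's domain.
x can be at most 19 (one less than y's maximum).
Valid x values from domain: 15 out of 15.
Pruned = 15 - 15 = 0.

0


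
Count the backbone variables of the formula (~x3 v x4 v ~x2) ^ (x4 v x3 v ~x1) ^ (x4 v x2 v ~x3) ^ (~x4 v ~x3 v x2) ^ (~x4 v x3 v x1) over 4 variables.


Find all satisfying assignments: 6 model(s).
Check which variables have the same value in every model.
No variable is fixed across all models.
Backbone size = 0.

0


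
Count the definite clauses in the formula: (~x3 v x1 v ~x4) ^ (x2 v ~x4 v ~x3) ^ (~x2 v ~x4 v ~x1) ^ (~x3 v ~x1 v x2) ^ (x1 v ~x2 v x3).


A definite clause has exactly one positive literal.
Clause 1: 1 positive -> definite
Clause 2: 1 positive -> definite
Clause 3: 0 positive -> not definite
Clause 4: 1 positive -> definite
Clause 5: 2 positive -> not definite
Definite clause count = 3.

3


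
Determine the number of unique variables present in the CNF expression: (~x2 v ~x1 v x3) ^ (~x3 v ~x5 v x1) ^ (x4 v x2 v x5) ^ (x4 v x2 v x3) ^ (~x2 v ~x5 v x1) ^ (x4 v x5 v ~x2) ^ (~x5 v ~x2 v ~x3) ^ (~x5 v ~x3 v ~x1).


Identify each distinct variable in the formula.
Variables found: x1, x2, x3, x4, x5.
Total distinct variables = 5.

5


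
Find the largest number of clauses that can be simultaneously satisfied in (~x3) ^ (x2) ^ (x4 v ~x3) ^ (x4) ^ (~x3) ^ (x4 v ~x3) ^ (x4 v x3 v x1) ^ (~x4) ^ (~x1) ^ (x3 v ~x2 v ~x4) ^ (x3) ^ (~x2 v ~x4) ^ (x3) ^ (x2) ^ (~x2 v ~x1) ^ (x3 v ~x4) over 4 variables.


Enumerate all 16 truth assignments.
For each, count how many of the 16 clauses are satisfied.
The formula is not fully satisfiable, so the maximum is below 16.
Maximum simultaneously satisfiable clauses = 12.

12


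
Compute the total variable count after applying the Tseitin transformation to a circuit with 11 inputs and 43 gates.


The Tseitin transformation introduces one auxiliary variable per gate.
Total variables = inputs + gates = 11 + 43 = 54.

54


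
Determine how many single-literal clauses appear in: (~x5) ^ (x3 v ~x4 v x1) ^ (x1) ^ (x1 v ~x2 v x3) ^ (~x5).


A unit clause contains exactly one literal.
Unit clauses found: (~x5), (x1), (~x5).
Count = 3.

3


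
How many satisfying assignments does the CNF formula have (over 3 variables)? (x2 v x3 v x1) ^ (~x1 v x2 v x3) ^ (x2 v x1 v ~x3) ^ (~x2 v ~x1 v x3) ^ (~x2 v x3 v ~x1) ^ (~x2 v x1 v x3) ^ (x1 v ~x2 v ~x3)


Enumerate all 8 truth assignments over 3 variables.
Test each against every clause.
Satisfying assignments found: 2.

2


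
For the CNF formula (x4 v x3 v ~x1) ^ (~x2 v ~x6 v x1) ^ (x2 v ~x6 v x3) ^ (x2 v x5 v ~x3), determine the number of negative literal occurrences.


Scan each clause for negated literals.
Clause 1: 1 negative; Clause 2: 2 negative; Clause 3: 1 negative; Clause 4: 1 negative.
Total negative literal occurrences = 5.

5


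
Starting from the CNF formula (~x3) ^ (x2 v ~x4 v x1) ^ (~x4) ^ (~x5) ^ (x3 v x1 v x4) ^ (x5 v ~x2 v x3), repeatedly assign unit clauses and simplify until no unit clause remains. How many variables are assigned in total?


Unit propagation repeatedly assigns the literal in any unit clause, then simplifies.
Assignments in order: x3 = F, x4 = F, x5 = F, x1 = T, x2 = F.
No further unit clauses remain.
Total variables assigned = 5.

5


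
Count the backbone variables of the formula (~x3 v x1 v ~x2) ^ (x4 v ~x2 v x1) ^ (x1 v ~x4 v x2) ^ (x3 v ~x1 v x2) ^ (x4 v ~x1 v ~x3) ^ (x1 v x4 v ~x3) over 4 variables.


Find all satisfying assignments: 6 model(s).
Check which variables have the same value in every model.
No variable is fixed across all models.
Backbone size = 0.

0


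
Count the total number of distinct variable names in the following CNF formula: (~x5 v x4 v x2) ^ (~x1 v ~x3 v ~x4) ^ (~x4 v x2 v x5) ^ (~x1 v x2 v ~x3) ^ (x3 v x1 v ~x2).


Identify each distinct variable in the formula.
Variables found: x1, x2, x3, x4, x5.
Total distinct variables = 5.

5


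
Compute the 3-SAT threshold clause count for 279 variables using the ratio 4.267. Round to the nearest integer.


The 3-SAT phase transition occurs at approximately 4.267 clauses per variable.
m = 4.267 * 279 = 1190.493.
Rounded to nearest integer: 1190.

1190


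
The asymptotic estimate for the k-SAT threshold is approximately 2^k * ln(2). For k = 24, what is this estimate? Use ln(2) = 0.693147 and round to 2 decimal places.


Using the asymptotic formula: threshold ~ 2^k * ln(2).
2^24 = 16777216.
16777216 * 0.693147 = 11629076.94.

11629076.94


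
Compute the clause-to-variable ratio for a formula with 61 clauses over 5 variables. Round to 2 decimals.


Clause-to-variable ratio = clauses / variables.
61 / 5 = 12.2.

12.2


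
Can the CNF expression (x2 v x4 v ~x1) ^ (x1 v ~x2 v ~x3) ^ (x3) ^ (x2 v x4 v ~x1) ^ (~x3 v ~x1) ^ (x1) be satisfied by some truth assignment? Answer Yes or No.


Check all 16 possible truth assignments.
Number of satisfying assignments found: 0.
The formula is unsatisfiable.

No


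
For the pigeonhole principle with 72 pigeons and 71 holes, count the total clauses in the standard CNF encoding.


The PHP encoding has two parts:
1) At-least-one-hole clauses: 72 (one per pigeon, each with 71 literals).
2) At-most-one-pigeon-per-hole clauses: 71 holes * C(72,2) = 71 * 2556 = 181476.
Total clauses = 72 + 181476 = 181548.

181548


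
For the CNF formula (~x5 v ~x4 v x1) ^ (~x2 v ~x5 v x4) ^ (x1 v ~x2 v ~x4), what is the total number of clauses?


Each group enclosed in parentheses joined by ^ is one clause.
Counting the conjuncts: 3 clauses.

3


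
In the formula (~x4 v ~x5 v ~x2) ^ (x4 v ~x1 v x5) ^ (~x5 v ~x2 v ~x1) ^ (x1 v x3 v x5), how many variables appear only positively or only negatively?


A pure literal appears in only one polarity across all clauses.
Pure literals: x2 (negative only), x3 (positive only).
Count = 2.

2


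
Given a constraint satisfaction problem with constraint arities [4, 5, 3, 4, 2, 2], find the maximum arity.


The arities are: 4, 5, 3, 4, 2, 2.
Scan for the maximum value.
Maximum arity = 5.

5


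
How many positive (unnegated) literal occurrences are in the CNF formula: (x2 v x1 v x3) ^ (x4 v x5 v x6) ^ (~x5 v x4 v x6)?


Scan each clause for unnegated literals.
Clause 1: 3 positive; Clause 2: 3 positive; Clause 3: 2 positive.
Total positive literal occurrences = 8.

8


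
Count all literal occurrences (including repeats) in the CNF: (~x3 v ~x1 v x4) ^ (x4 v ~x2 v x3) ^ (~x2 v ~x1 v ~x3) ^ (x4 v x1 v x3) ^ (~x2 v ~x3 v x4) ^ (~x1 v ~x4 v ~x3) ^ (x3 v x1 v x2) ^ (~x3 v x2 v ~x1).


Clause lengths: 3, 3, 3, 3, 3, 3, 3, 3.
Sum = 3 + 3 + 3 + 3 + 3 + 3 + 3 + 3 = 24.

24


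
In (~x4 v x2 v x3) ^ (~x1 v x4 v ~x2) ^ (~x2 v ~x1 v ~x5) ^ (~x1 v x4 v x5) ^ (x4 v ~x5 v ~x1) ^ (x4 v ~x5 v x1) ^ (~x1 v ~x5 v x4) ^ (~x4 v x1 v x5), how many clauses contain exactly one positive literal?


A definite clause has exactly one positive literal.
Clause 1: 2 positive -> not definite
Clause 2: 1 positive -> definite
Clause 3: 0 positive -> not definite
Clause 4: 2 positive -> not definite
Clause 5: 1 positive -> definite
Clause 6: 2 positive -> not definite
Clause 7: 1 positive -> definite
Clause 8: 2 positive -> not definite
Definite clause count = 3.

3


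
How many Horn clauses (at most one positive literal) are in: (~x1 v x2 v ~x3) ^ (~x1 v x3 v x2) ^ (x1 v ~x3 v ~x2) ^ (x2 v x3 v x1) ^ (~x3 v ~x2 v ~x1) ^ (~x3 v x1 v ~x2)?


A Horn clause has at most one positive literal.
Clause 1: 1 positive lit(s) -> Horn
Clause 2: 2 positive lit(s) -> not Horn
Clause 3: 1 positive lit(s) -> Horn
Clause 4: 3 positive lit(s) -> not Horn
Clause 5: 0 positive lit(s) -> Horn
Clause 6: 1 positive lit(s) -> Horn
Total Horn clauses = 4.

4


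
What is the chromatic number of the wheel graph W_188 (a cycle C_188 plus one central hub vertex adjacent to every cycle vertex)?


W_188 consists of the cycle C_188 together with a hub vertex adjacent to every cycle vertex.
The cycle C_188 needs 2 colors (even cycle -> 2).
The hub is adjacent to every cycle vertex, so it must receive a new color distinct from all of them.
Chromatic number = 2 + 1 = 3.

3


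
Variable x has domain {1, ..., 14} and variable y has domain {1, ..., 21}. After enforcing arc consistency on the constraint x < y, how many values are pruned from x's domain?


For the constraint x < y, x needs a supporting value in y's domain.
x can be at most 20 (one less than y's maximum).
Valid x values from domain: 14 out of 14.
Pruned = 14 - 14 = 0.

0


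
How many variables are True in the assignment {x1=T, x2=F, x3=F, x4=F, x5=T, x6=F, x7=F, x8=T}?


The weight is the number of variables assigned True.
True variables: x1, x5, x8.
Weight = 3.

3


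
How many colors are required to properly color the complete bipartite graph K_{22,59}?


K_{22,59} is bipartite by definition: the two parts are independent sets, with every edge crossing between them.
Color all vertices in one part with color 1 and all vertices in the other part with color 2.
Since the graph has at least one edge, one color does not suffice.
Chromatic number = 2.

2


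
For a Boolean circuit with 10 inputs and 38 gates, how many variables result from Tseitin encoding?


The Tseitin transformation introduces one auxiliary variable per gate.
Total variables = inputs + gates = 10 + 38 = 48.

48


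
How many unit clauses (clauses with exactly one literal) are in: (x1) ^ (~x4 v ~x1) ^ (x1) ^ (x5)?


A unit clause contains exactly one literal.
Unit clauses found: (x1), (x1), (x5).
Count = 3.

3


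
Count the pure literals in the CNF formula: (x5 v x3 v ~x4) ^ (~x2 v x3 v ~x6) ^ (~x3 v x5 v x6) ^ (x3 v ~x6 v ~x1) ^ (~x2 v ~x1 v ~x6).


A pure literal appears in only one polarity across all clauses.
Pure literals: x1 (negative only), x2 (negative only), x4 (negative only), x5 (positive only).
Count = 4.

4


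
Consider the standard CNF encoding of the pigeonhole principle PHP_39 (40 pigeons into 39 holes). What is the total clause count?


The PHP encoding has two parts:
1) At-least-one-hole clauses: 40 (one per pigeon, each with 39 literals).
2) At-most-one-pigeon-per-hole clauses: 39 holes * C(40,2) = 39 * 780 = 30420.
Total clauses = 40 + 30420 = 30460.

30460


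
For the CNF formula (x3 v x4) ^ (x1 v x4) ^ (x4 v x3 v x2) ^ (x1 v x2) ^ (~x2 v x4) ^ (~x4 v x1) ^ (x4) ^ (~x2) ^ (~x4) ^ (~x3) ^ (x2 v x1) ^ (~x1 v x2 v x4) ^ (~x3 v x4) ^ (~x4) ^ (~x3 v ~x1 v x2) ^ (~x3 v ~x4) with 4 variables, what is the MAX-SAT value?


Enumerate all 16 truth assignments.
For each, count how many of the 16 clauses are satisfied.
The formula is not fully satisfiable, so the maximum is below 16.
Maximum simultaneously satisfiable clauses = 14.

14


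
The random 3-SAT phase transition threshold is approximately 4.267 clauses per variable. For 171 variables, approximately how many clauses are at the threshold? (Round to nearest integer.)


The 3-SAT phase transition occurs at approximately 4.267 clauses per variable.
m = 4.267 * 171 = 729.657.
Rounded to nearest integer: 730.

730


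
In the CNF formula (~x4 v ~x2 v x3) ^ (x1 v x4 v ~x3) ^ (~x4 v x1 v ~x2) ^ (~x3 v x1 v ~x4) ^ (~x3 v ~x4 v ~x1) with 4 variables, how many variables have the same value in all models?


Find all satisfying assignments: 8 model(s).
Check which variables have the same value in every model.
No variable is fixed across all models.
Backbone size = 0.

0


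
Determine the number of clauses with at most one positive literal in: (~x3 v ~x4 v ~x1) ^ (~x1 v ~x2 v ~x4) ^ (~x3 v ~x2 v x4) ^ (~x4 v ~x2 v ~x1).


A Horn clause has at most one positive literal.
Clause 1: 0 positive lit(s) -> Horn
Clause 2: 0 positive lit(s) -> Horn
Clause 3: 1 positive lit(s) -> Horn
Clause 4: 0 positive lit(s) -> Horn
Total Horn clauses = 4.

4


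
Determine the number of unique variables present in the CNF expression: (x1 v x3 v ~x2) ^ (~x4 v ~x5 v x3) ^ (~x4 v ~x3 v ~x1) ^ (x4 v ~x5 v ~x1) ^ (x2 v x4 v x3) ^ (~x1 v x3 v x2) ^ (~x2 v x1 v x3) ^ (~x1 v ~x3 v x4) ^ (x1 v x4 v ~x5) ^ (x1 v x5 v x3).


Identify each distinct variable in the formula.
Variables found: x1, x2, x3, x4, x5.
Total distinct variables = 5.

5


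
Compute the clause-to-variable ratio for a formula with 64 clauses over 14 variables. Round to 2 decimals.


Clause-to-variable ratio = clauses / variables.
64 / 14 = 4.57.

4.57


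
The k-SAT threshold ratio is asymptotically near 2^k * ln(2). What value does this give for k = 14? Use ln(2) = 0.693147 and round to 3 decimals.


Using the asymptotic formula: threshold ~ 2^k * ln(2).
2^14 = 16384.
16384 * 0.693147 = 11356.52.

11356.52


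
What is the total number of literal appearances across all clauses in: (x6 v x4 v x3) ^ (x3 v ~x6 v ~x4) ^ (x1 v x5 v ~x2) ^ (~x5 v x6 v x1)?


Clause lengths: 3, 3, 3, 3.
Sum = 3 + 3 + 3 + 3 = 12.

12


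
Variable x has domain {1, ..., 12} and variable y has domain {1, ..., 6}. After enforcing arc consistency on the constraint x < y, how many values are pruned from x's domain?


For the constraint x < y, x needs a supporting value in y's domain.
x can be at most 5 (one less than y's maximum).
Valid x values from domain: 5 out of 12.
Pruned = 12 - 5 = 7.

7


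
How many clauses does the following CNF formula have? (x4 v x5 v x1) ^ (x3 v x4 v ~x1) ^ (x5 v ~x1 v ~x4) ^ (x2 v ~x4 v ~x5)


Each group enclosed in parentheses joined by ^ is one clause.
Counting the conjuncts: 4 clauses.

4


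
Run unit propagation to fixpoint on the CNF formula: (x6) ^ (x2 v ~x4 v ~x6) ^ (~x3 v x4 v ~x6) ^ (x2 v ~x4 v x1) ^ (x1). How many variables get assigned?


Unit propagation repeatedly assigns the literal in any unit clause, then simplifies.
Assignments in order: x6 = T, x1 = T.
No further unit clauses remain.
Total variables assigned = 2.

2


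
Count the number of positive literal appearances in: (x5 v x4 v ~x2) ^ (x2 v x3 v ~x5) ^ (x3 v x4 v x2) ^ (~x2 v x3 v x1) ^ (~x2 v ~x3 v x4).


Scan each clause for unnegated literals.
Clause 1: 2 positive; Clause 2: 2 positive; Clause 3: 3 positive; Clause 4: 2 positive; Clause 5: 1 positive.
Total positive literal occurrences = 10.

10


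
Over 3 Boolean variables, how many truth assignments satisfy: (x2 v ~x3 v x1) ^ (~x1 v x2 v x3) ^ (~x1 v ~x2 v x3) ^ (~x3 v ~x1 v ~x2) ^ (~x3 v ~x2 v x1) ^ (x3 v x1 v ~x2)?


Enumerate all 8 truth assignments over 3 variables.
Test each against every clause.
Satisfying assignments found: 2.

2


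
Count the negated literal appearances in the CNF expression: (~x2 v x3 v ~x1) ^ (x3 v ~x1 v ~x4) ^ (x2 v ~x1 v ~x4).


Scan each clause for negated literals.
Clause 1: 2 negative; Clause 2: 2 negative; Clause 3: 2 negative.
Total negative literal occurrences = 6.

6


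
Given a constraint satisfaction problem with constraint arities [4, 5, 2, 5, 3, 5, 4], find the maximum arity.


The arities are: 4, 5, 2, 5, 3, 5, 4.
Scan for the maximum value.
Maximum arity = 5.

5


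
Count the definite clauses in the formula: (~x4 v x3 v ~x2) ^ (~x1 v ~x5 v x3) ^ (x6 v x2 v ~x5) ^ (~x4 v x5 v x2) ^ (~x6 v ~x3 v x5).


A definite clause has exactly one positive literal.
Clause 1: 1 positive -> definite
Clause 2: 1 positive -> definite
Clause 3: 2 positive -> not definite
Clause 4: 2 positive -> not definite
Clause 5: 1 positive -> definite
Definite clause count = 3.

3


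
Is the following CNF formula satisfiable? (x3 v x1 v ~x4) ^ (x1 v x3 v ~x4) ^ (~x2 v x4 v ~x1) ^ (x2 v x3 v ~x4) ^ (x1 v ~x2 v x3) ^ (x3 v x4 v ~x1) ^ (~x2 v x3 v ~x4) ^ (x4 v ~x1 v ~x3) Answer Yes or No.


Check all 16 possible truth assignments.
Number of satisfying assignments found: 7.
The formula is satisfiable.

Yes


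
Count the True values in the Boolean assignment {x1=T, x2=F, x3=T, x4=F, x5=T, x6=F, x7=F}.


The weight is the number of variables assigned True.
True variables: x1, x3, x5.
Weight = 3.

3


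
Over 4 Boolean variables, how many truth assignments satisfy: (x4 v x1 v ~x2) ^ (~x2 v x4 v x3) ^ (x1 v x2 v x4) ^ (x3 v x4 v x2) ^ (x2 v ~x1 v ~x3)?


Enumerate all 16 truth assignments over 4 variables.
Test each against every clause.
Satisfying assignments found: 8.

8


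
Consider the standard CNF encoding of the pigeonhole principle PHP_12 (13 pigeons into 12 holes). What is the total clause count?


The PHP encoding has two parts:
1) At-least-one-hole clauses: 13 (one per pigeon, each with 12 literals).
2) At-most-one-pigeon-per-hole clauses: 12 holes * C(13,2) = 12 * 78 = 936.
Total clauses = 13 + 936 = 949.

949


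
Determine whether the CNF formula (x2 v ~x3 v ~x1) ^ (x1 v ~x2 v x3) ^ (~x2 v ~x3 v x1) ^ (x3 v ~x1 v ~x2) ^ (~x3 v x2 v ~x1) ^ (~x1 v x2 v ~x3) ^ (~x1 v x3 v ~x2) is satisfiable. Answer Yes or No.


Check all 8 possible truth assignments.
Number of satisfying assignments found: 4.
The formula is satisfiable.

Yes


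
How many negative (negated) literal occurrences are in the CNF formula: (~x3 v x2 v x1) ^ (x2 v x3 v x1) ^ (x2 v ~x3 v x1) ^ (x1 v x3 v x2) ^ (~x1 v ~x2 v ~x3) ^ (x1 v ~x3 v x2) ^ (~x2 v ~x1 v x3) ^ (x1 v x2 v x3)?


Scan each clause for negated literals.
Clause 1: 1 negative; Clause 2: 0 negative; Clause 3: 1 negative; Clause 4: 0 negative; Clause 5: 3 negative; Clause 6: 1 negative; Clause 7: 2 negative; Clause 8: 0 negative.
Total negative literal occurrences = 8.

8


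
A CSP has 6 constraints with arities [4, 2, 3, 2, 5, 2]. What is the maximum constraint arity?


The arities are: 4, 2, 3, 2, 5, 2.
Scan for the maximum value.
Maximum arity = 5.

5


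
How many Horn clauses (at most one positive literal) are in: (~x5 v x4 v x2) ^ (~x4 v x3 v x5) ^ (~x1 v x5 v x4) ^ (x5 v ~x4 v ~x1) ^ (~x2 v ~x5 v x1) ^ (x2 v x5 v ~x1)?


A Horn clause has at most one positive literal.
Clause 1: 2 positive lit(s) -> not Horn
Clause 2: 2 positive lit(s) -> not Horn
Clause 3: 2 positive lit(s) -> not Horn
Clause 4: 1 positive lit(s) -> Horn
Clause 5: 1 positive lit(s) -> Horn
Clause 6: 2 positive lit(s) -> not Horn
Total Horn clauses = 2.

2


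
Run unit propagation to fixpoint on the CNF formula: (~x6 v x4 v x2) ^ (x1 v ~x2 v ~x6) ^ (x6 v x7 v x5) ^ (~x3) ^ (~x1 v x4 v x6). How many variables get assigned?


Unit propagation repeatedly assigns the literal in any unit clause, then simplifies.
Assignments in order: x3 = F.
No further unit clauses remain.
Total variables assigned = 1.

1


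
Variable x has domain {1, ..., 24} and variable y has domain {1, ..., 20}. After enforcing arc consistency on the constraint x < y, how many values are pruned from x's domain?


For the constraint x < y, x needs a supporting value in y's domain.
x can be at most 19 (one less than y's maximum).
Valid x values from domain: 19 out of 24.
Pruned = 24 - 19 = 5.

5


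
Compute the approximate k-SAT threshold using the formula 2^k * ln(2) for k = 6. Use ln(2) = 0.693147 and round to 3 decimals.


Using the asymptotic formula: threshold ~ 2^k * ln(2).
2^6 = 64.
64 * 0.693147 = 44.361.

44.361


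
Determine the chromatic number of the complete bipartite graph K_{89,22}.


K_{89,22} is bipartite by definition: the two parts are independent sets, with every edge crossing between them.
Color all vertices in one part with color 1 and all vertices in the other part with color 2.
Since the graph has at least one edge, one color does not suffice.
Chromatic number = 2.

2


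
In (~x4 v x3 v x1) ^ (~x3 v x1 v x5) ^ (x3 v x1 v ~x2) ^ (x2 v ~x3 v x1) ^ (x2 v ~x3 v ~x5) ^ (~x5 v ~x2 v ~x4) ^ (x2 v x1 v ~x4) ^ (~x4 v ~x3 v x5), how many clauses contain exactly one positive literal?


A definite clause has exactly one positive literal.
Clause 1: 2 positive -> not definite
Clause 2: 2 positive -> not definite
Clause 3: 2 positive -> not definite
Clause 4: 2 positive -> not definite
Clause 5: 1 positive -> definite
Clause 6: 0 positive -> not definite
Clause 7: 2 positive -> not definite
Clause 8: 1 positive -> definite
Definite clause count = 2.

2


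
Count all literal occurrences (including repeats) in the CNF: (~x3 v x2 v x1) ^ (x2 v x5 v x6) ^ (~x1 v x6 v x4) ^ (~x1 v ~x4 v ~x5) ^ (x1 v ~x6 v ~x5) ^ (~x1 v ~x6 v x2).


Clause lengths: 3, 3, 3, 3, 3, 3.
Sum = 3 + 3 + 3 + 3 + 3 + 3 = 18.

18


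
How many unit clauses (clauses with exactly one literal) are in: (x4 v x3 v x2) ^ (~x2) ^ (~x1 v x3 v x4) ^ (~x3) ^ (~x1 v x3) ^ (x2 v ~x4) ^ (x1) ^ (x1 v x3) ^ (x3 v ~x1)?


A unit clause contains exactly one literal.
Unit clauses found: (~x2), (~x3), (x1).
Count = 3.

3


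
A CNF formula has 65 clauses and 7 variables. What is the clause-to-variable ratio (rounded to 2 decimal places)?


Clause-to-variable ratio = clauses / variables.
65 / 7 = 9.29.

9.29


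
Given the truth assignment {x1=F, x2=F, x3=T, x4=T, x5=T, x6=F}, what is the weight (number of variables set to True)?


The weight is the number of variables assigned True.
True variables: x3, x4, x5.
Weight = 3.

3


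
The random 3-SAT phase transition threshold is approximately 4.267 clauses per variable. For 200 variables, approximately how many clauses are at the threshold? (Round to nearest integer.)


The 3-SAT phase transition occurs at approximately 4.267 clauses per variable.
m = 4.267 * 200 = 853.4.
Rounded to nearest integer: 853.

853


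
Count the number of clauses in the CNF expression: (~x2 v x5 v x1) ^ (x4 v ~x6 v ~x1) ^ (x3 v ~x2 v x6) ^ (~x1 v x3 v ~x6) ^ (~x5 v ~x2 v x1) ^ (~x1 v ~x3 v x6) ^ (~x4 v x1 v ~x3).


Each group enclosed in parentheses joined by ^ is one clause.
Counting the conjuncts: 7 clauses.

7


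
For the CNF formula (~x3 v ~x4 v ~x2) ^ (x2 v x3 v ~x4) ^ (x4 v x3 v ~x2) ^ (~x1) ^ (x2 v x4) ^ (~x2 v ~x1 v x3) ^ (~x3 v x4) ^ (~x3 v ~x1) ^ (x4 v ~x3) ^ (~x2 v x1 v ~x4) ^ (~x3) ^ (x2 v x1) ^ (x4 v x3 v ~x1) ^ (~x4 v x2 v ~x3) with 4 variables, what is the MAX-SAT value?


Enumerate all 16 truth assignments.
For each, count how many of the 14 clauses are satisfied.
The formula is not fully satisfiable, so the maximum is below 14.
Maximum simultaneously satisfiable clauses = 13.

13


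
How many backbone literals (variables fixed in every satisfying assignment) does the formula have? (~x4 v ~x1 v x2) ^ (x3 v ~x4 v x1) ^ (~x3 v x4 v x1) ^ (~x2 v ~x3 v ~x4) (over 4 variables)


Find all satisfying assignments: 8 model(s).
Check which variables have the same value in every model.
No variable is fixed across all models.
Backbone size = 0.

0


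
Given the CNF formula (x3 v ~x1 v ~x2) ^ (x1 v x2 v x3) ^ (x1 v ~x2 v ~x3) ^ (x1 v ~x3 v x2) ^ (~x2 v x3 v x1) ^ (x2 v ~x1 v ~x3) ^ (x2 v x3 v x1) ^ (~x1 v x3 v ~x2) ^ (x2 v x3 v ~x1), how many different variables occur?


Identify each distinct variable in the formula.
Variables found: x1, x2, x3.
Total distinct variables = 3.

3


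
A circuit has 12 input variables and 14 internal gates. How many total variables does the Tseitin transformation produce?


The Tseitin transformation introduces one auxiliary variable per gate.
Total variables = inputs + gates = 12 + 14 = 26.

26


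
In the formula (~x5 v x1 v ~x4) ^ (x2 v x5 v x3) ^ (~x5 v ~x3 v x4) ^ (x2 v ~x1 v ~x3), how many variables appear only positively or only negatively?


A pure literal appears in only one polarity across all clauses.
Pure literals: x2 (positive only).
Count = 1.

1


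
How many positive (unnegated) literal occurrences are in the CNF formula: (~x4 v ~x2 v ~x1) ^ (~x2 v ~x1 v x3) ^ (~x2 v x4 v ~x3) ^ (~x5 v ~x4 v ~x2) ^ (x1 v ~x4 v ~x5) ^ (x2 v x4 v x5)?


Scan each clause for unnegated literals.
Clause 1: 0 positive; Clause 2: 1 positive; Clause 3: 1 positive; Clause 4: 0 positive; Clause 5: 1 positive; Clause 6: 3 positive.
Total positive literal occurrences = 6.

6
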